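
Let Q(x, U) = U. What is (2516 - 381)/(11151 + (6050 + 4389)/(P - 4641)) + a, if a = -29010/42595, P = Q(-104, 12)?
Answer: -43046878839/87928926652 ≈ -0.48956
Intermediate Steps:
P = 12
a = -5802/8519 (a = -29010*1/42595 = -5802/8519 ≈ -0.68107)
(2516 - 381)/(11151 + (6050 + 4389)/(P - 4641)) + a = (2516 - 381)/(11151 + (6050 + 4389)/(12 - 4641)) - 5802/8519 = 2135/(11151 + 10439/(-4629)) - 5802/8519 = 2135/(11151 + 10439*(-1/4629)) - 5802/8519 = 2135/(11151 - 10439/4629) - 5802/8519 = 2135/(51607540/4629) - 5802/8519 = 2135*(4629/51607540) - 5802/8519 = 1976583/10321508 - 5802/8519 = -43046878839/87928926652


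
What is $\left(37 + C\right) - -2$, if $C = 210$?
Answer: $249$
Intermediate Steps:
$\left(37 + C\right) - -2 = \left(37 + 210\right) - -2 = 247 + \left(-3 + 5\right) = 247 + 2 = 249$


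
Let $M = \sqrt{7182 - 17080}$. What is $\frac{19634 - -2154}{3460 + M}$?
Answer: $\frac{37693240}{5990749} - \frac{76258 i \sqrt{202}}{5990749} \approx 6.2919 - 0.18092 i$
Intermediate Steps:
$M = 7 i \sqrt{202}$ ($M = \sqrt{-9898} = 7 i \sqrt{202} \approx 99.489 i$)
$\frac{19634 - -2154}{3460 + M} = \frac{19634 - -2154}{3460 + 7 i \sqrt{202}} = \frac{19634 + \left(-2125 + 4279\right)}{3460 + 7 i \sqrt{202}} = \frac{19634 + 2154}{3460 + 7 i \sqrt{202}} = \frac{21788}{3460 + 7 i \sqrt{202}}$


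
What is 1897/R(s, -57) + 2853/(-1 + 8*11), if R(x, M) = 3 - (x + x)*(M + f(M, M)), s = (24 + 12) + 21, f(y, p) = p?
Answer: 1773866/53853 ≈ 32.939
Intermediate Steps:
s = 57 (s = 36 + 21 = 57)
R(x, M) = 3 - 4*M*x (R(x, M) = 3 - (x + x)*(M + M) = 3 - 2*x*2*M = 3 - 4*M*x)
1897/R(s, -57) + 2853/(-1 + 8*11) = 1897/(3 - 4*(-57)*57) + 2853/(-1 + 8*11) = 1897/(3 + 12996) + 2853/(-1 + 88) = 1897/12999 + 2853/87 = 1897*(1/12999) + 2853*(1/87) = 271/1857 + 951/29 = 1773866/53853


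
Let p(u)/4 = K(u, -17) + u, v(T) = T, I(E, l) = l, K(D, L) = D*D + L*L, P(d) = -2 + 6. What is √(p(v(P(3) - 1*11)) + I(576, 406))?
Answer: √1730 ≈ 41.593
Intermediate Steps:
P(d) = 4
K(D, L) = D² + L²
p(u) = 1156 + 4*u + 4*u² (p(u) = 4*((u² + (-17)²) + u) = 4*((u² + 289) + u) = 4*((289 + u²) + u) = 4*(289 + u + u²) = 1156 + 4*u + 4*u²)
√(p(v(P(3) - 1*11)) + I(576, 406)) = √((1156 + 4*(4 - 1*11) + 4*(4 - 1*11)²) + 406) = √((1156 + 4*(4 - 11) + 4*(4 - 11)²) + 406) = √((1156 + 4*(-7) + 4*(-7)²) + 406) = √((1156 - 28 + 4*49) + 406) = √((1156 - 28 + 196) + 406) = √(1324 + 406) = √1730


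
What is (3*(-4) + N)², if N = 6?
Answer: 36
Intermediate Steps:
(3*(-4) + N)² = (3*(-4) + 6)² = (-12 + 6)² = (-6)² = 36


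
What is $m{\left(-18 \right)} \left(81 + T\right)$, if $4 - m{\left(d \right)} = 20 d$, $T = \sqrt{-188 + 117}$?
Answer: $29484 + 364 i \sqrt{71} \approx 29484.0 + 3067.1 i$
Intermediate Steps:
$T = i \sqrt{71}$ ($T = \sqrt{-71} = i \sqrt{71} \approx 8.4261 i$)
$m{\left(d \right)} = 4 - 20 d$
$m{\left(-18 \right)} \left(81 + T\right) = \left(4 - -360\right) \left(81 + i \sqrt{71}\right) = \left(4 + 360\right) \left(81 + i \sqrt{71}\right) = 364 \left(81 + i \sqrt{71}\right) = 29484 + 364 i \sqrt{71}$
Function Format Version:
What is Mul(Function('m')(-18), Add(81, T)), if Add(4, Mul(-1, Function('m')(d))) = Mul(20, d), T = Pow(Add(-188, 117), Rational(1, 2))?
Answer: Add(29484, Mul(364, I, Pow(71, Rational(1, 2)))) ≈ Add(29484., Mul(3067.1, I))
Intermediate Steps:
T = Mul(I, Pow(71, Rational(1, 2))) (T = Pow(-71, Rational(1, 2)) = Mul(I, Pow(71, Rational(1, 2))) ≈ Mul(8.4261, I))
Function('m')(d) = Add(4, Mul(-20, d)) (Function('m')(d) = Add(4, Mul(-1, Mul(20, d))) = Add(4, Mul(-20, d)))
Mul(Function('m')(-18), Add(81, T)) = Mul(Add(4, Mul(-20, -18)), Add(81, Mul(I, Pow(71, Rational(1, 2))))) = Mul(Add(4, 360), Add(81, Mul(I, Pow(71, Rational(1, 2))))) = Mul(364, Add(81, Mul(I, Pow(71, Rational(1, 2))))) = Add(29484, Mul(364, I, Pow(71, Rational(1, 2))))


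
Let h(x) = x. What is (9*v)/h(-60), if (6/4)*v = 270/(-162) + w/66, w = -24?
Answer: 67/330 ≈ 0.20303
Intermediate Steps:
v = -134/99 (v = 2*(270/(-162) - 24/66)/3 = 2*(270*(-1/162) - 24*1/66)/3 = 2*(-5/3 - 4/11)/3 = (2/3)*(-67/33) = -134/99 ≈ -1.3535)
(9*v)/h(-60) = (9*(-134/99))/(-60) = -134/11*(-1/60) = 67/330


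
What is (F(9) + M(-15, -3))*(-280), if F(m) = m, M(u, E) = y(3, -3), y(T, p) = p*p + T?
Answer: -5880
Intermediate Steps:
y(T, p) = T + p**2 (y(T, p) = p**2 + T = T + p**2)
M(u, E) = 12 (M(u, E) = 3 + (-3)**2 = 3 + 9 = 12)
(F(9) + M(-15, -3))*(-280) = (9 + 12)*(-280) = 21*(-280) = -5880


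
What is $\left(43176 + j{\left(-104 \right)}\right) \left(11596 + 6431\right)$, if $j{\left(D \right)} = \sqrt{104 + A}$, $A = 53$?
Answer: $778333752 + 18027 \sqrt{157} \approx 7.7856 \cdot 10^{8}$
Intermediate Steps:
$j{\left(D \right)} = \sqrt{157}$ ($j{\left(D \right)} = \sqrt{104 + 53} = \sqrt{157}$)
$\left(43176 + j{\left(-104 \right)}\right) \left(11596 + 6431\right) = \left(43176 + \sqrt{157}\right) \left(11596 + 6431\right) = \left(43176 + \sqrt{157}\right) 18027 = 778333752 + 18027 \sqrt{157}$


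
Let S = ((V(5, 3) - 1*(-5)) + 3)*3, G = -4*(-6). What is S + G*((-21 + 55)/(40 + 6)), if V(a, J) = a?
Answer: 1305/23 ≈ 56.739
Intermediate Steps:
G = 24
S = 39 (S = ((5 - 1*(-5)) + 3)*3 = ((5 + 5) + 3)*3 = (10 + 3)*3 = 13*3 = 39)
S + G*((-21 + 55)/(40 + 6)) = 39 + 24*((-21 + 55)/(40 + 6)) = 39 + 24*(34/46) = 39 + 24*(34*(1/46)) = 39 + 24*(17/23) = 39 + 408/23 = 1305/23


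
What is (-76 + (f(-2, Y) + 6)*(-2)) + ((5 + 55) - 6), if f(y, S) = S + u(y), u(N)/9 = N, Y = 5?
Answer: -8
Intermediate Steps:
u(N) = 9*N
f(y, S) = S + 9*y
(-76 + (f(-2, Y) + 6)*(-2)) + ((5 + 55) - 6) = (-76 + ((5 + 9*(-2)) + 6)*(-2)) + ((5 + 55) - 6) = (-76 + ((5 - 18) + 6)*(-2)) + (60 - 6) = (-76 + (-13 + 6)*(-2)) + 54 = (-76 - 7*(-2)) + 54 = (-76 + 14) + 54 = -62 + 54 = -8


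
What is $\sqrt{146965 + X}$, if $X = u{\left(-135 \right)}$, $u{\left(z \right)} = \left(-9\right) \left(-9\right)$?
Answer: $\sqrt{147046} \approx 383.47$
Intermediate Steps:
$u{\left(z \right)} = 81$
$X = 81$
$\sqrt{146965 + X} = \sqrt{146965 + 81} = \sqrt{147046}$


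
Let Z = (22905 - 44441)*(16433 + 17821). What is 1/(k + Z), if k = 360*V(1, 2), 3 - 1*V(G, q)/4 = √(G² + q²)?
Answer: -2561423/1889535682023552 + 5*√5/1889535682023552 ≈ -1.3556e-9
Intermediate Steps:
V(G, q) = 12 - 4*√(G² + q²)
k = 4320 - 1440*√5 (k = 360*(12 - 4*√(1² + 2²)) = 360*(12 - 4*√(1 + 4)) = 360*(12 - 4*√5) = 4320 - 1440*√5 ≈ 1100.1)
Z = -737694144 (Z = -21536*34254 = -737694144)
1/(k + Z) = 1/((4320 - 1440*√5) - 737694144) = 1/(-737689824 - 1440*√5)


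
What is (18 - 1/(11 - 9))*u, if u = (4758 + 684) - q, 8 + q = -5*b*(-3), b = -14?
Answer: 99050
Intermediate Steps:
q = -218 (q = -8 - 5*(-14)*(-3) = -8 + 70*(-3) = -8 - 210 = -218)
u = 5660 (u = (4758 + 684) - 1*(-218) = 5442 + 218 = 5660)
(18 - 1/(11 - 9))*u = (18 - 1/(11 - 9))*5660 = (18 - 1/2)*5660 = (18 - 1*½)*5660 = (18 - ½)*5660 = (35/2)*5660 = 99050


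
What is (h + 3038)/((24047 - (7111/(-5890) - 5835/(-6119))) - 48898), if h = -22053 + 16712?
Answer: 83002215730/895643510351 ≈ 0.092673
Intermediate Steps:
h = -5341
(h + 3038)/((24047 - (7111/(-5890) - 5835/(-6119))) - 48898) = (-5341 + 3038)/((24047 - (7111/(-5890) - 5835/(-6119))) - 48898) = -2303/((24047 - (7111*(-1/5890) - 5835*(-1/6119))) - 48898) = -2303/((24047 - (-7111/5890 + 5835/6119)) - 48898) = -2303/((24047 - 1*(-9144059/36040910)) - 48898) = -2303/((24047 + 9144059/36040910) - 48898) = -2303/(866684906829/36040910 - 48898) = -2303/(-895643510351/36040910) = -2303*(-36040910/895643510351) = 83002215730/895643510351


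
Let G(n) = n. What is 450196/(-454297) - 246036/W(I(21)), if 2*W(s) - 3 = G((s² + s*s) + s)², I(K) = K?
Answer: -49220171178/30869935447 ≈ -1.5944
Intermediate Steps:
W(s) = 3/2 + (s + 2*s²)²/2 (W(s) = 3/2 + ((s² + s*s) + s)²/2 = 3/2 + ((s² + s²) + s)²/2 = 3/2 + (2*s² + s)²/2 = 3/2 + (s + 2*s²)²/2)
450196/(-454297) - 246036/W(I(21)) = 450196/(-454297) - 246036/(3/2 + (½)*21²*(1 + 2*21)²) = 450196*(-1/454297) - 246036/(3/2 + (½)*441*(1 + 42)²) = -450196/454297 - 246036/(3/2 + (½)*441*43²) = -450196/454297 - 246036/(3/2 + (½)*441*1849) = -450196/454297 - 246036/(3/2 + 815409/2) = -450196/454297 - 246036/407706 = -450196/454297 - 246036*1/407706 = -450196/454297 - 41006/67951 = -49220171178/30869935447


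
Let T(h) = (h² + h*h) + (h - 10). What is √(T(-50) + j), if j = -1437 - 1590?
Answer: √1913 ≈ 43.738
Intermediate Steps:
T(h) = -10 + h + 2*h² (T(h) = (h² + h²) + (-10 + h) = 2*h² + (-10 + h) = -10 + h + 2*h²)
j = -3027
√(T(-50) + j) = √((-10 - 50 + 2*(-50)²) - 3027) = √((-10 - 50 + 2*2500) - 3027) = √((-10 - 50 + 5000) - 3027) = √(4940 - 3027) = √1913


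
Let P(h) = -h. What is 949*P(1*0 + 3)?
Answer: -2847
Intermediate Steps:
949*P(1*0 + 3) = 949*(-(1*0 + 3)) = 949*(-(0 + 3)) = 949*(-1*3) = 949*(-3) = -2847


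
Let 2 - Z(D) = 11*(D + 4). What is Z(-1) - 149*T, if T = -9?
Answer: 1310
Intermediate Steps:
Z(D) = -42 - 11*D (Z(D) = 2 - 11*(D + 4) = 2 - 11*(4 + D) = 2 - (44 + 11*D) = 2 + (-44 - 11*D) = -42 - 11*D)
Z(-1) - 149*T = (-42 - 11*(-1)) - 149*(-9) = (-42 + 11) + 1341 = -31 + 1341 = 1310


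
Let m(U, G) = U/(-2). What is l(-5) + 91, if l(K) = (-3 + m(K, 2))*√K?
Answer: 91 - I*√5/2 ≈ 91.0 - 1.118*I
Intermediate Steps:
m(U, G) = -U/2 (m(U, G) = U*(-½) = -U/2)
l(K) = √K*(-3 - K/2) (l(K) = (-3 - K/2)*√K = √K*(-3 - K/2))
l(-5) + 91 = √(-5)*(-6 - 1*(-5))/2 + 91 = (I*√5)*(-6 + 5)/2 + 91 = (½)*(I*√5)*(-1) + 91 = -I*√5/2 + 91 = 91 - I*√5/2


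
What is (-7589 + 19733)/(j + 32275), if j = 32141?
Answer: 23/122 ≈ 0.18852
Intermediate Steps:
(-7589 + 19733)/(j + 32275) = (-7589 + 19733)/(32141 + 32275) = 12144/64416 = 12144*(1/64416) = 23/122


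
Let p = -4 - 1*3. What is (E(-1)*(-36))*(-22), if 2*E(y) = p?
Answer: -2772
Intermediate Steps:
p = -7 (p = -4 - 3 = -7)
E(y) = -7/2 (E(y) = (½)*(-7) = -7/2)
(E(-1)*(-36))*(-22) = -7/2*(-36)*(-22) = 126*(-22) = -2772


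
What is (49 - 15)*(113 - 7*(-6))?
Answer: 5270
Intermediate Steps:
(49 - 15)*(113 - 7*(-6)) = 34*(113 + 42) = 34*155 = 5270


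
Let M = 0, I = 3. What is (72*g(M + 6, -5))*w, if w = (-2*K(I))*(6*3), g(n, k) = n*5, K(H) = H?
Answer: -233280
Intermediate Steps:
g(n, k) = 5*n
w = -108 (w = (-2*3)*(6*3) = -6*18 = -108)
(72*g(M + 6, -5))*w = (72*(5*(0 + 6)))*(-108) = (72*(5*6))*(-108) = (72*30)*(-108) = 2160*(-108) = -233280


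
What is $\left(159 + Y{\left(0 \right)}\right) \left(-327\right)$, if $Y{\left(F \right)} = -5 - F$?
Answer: $-50358$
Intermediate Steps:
$\left(159 + Y{\left(0 \right)}\right) \left(-327\right) = \left(159 - 5\right) \left(-327\right) = 154 \left(-327\right) = -50358$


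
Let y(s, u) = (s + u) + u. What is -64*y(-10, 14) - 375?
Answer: -1527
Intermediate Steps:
y(s, u) = s + 2*u
-64*y(-10, 14) - 375 = -64*(-10 + 2*14) - 375 = -64*(-10 + 28) - 375 = -64*18 - 375 = -1152 - 375 = -1527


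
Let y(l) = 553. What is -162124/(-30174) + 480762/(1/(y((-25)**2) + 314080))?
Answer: 2282113787631164/15087 ≈ 1.5126e+11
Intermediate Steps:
-162124/(-30174) + 480762/(1/(y((-25)**2) + 314080)) = -162124/(-30174) + 480762/(1/(553 + 314080)) = -162124*(-1/30174) + 480762/(1/314633) = 81062/15087 + 480762/(1/314633) = 81062/15087 + 480762*314633 = 81062/15087 + 151263590346 = 2282113787631164/15087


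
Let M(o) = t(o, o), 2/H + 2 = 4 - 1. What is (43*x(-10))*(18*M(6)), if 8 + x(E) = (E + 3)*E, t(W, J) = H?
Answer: 95976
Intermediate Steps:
H = 2 (H = 2/(-2 + (4 - 1)) = 2/(-2 + 3) = 2/1 = 2*1 = 2)
t(W, J) = 2
M(o) = 2
x(E) = -8 + E*(3 + E) (x(E) = -8 + (E + 3)*E = -8 + (3 + E)*E = -8 + E*(3 + E))
(43*x(-10))*(18*M(6)) = (43*(-8 + (-10)**2 + 3*(-10)))*(18*2) = (43*(-8 + 100 - 30))*36 = (43*62)*36 = 2666*36 = 95976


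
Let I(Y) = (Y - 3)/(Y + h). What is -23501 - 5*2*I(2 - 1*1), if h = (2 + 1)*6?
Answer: -446499/19 ≈ -23500.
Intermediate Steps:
h = 18 (h = 3*6 = 18)
I(Y) = (-3 + Y)/(18 + Y) (I(Y) = (Y - 3)/(Y + 18) = (-3 + Y)/(18 + Y))
-23501 - 5*2*I(2 - 1*1) = -23501 - 5*2*(-3 + (2 - 1*1))/(18 + (2 - 1*1)) = -23501 - 10*(-3 + (2 - 1))/(18 + (2 - 1)) = -23501 - 10*(-3 + 1)/(18 + 1) = -23501 - 10*-2/19 = -23501 - 10*(1/19)*(-2) = -23501 - 10*(-2)/19 = -23501 - 1*(-20/19) = -23501 + 20/19 = -446499/19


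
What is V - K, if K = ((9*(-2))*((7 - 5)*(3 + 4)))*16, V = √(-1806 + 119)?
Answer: 4032 + I*√1687 ≈ 4032.0 + 41.073*I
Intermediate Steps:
V = I*√1687 (V = √(-1687) = I*√1687 ≈ 41.073*I)
K = -4032 (K = -36*7*16 = -18*14*16 = -252*16 = -4032)
V - K = I*√1687 - 1*(-4032) = I*√1687 + 4032 = 4032 + I*√1687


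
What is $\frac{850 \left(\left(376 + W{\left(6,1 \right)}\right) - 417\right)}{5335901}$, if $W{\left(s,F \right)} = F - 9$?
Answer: $- \frac{41650}{5335901} \approx -0.0078056$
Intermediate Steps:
$W{\left(s,F \right)} = -9 + F$ ($W{\left(s,F \right)} = F - 9 = -9 + F$)
$\frac{850 \left(\left(376 + W{\left(6,1 \right)}\right) - 417\right)}{5335901} = \frac{850 \left(\left(376 + \left(-9 + 1\right)\right) - 417\right)}{5335901} = 850 \left(\left(376 - 8\right) - 417\right) \frac{1}{5335901} = 850 \left(368 - 417\right) \frac{1}{5335901} = 850 \left(-49\right) \frac{1}{5335901} = \left(-41650\right) \frac{1}{5335901} = - \frac{41650}{5335901}$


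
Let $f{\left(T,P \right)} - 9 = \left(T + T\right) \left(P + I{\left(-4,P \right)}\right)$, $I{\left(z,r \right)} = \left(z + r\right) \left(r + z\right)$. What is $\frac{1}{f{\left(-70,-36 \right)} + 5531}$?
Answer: $- \frac{1}{213420} \approx -4.6856 \cdot 10^{-6}$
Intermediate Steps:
$I{\left(z,r \right)} = \left(r + z\right)^{2}$ ($I{\left(z,r \right)} = \left(r + z\right) \left(r + z\right) = \left(r + z\right)^{2}$)
$f{\left(T,P \right)} = 9 + 2 T \left(P + \left(-4 + P\right)^{2}\right)$ ($f{\left(T,P \right)} = 9 + \left(T + T\right) \left(P + \left(P - 4\right)^{2}\right) = 9 + 2 T \left(P + \left(-4 + P\right)^{2}\right)$)
$\frac{1}{f{\left(-70,-36 \right)} + 5531} = \frac{1}{\left(9 + 2 \left(-36\right) \left(-70\right) + 2 \left(-70\right) \left(-4 - 36\right)^{2}\right) + 5531} = \frac{1}{\left(9 + 5040 + 2 \left(-70\right) \left(-40\right)^{2}\right) + 5531} = \frac{1}{\left(9 + 5040 + 2 \left(-70\right) 1600\right) + 5531} = \frac{1}{\left(9 + 5040 - 224000\right) + 5531} = \frac{1}{-218951 + 5531} = \frac{1}{-213420} = - \frac{1}{213420}$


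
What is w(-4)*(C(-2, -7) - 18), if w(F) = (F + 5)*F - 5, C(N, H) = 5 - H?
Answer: 54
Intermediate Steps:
w(F) = -5 + F*(5 + F) (w(F) = (5 + F)*F - 5 = F*(5 + F) - 5 = -5 + F*(5 + F))
w(-4)*(C(-2, -7) - 18) = (-5 + (-4)**2 + 5*(-4))*((5 - 1*(-7)) - 18) = (-5 + 16 - 20)*((5 + 7) - 18) = -9*(12 - 18) = -9*(-6) = 54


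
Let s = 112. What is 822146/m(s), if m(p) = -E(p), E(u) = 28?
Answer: -411073/14 ≈ -29362.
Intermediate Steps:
m(p) = -28 (m(p) = -1*28 = -28)
822146/m(s) = 822146/(-28) = 822146*(-1/28) = -411073/14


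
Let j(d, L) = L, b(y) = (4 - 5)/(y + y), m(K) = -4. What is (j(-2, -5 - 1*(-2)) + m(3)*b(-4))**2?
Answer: 49/4 ≈ 12.250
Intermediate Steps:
b(y) = -1/(2*y)
(j(-2, -5 - 1*(-2)) + m(3)*b(-4))**2 = ((-5 - 1*(-2)) - (-2)/(-4))**2 = ((-5 + 2) - (-2)*(-1)/4)**2 = (-3 - 4*1/8)**2 = (-3 - 1/2)**2 = (-7/2)**2 = 49/4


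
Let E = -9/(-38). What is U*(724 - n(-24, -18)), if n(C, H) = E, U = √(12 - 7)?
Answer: 27503*√5/38 ≈ 1618.4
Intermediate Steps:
U = √5 ≈ 2.2361
E = 9/38 (E = -9*(-1/38) = 9/38 ≈ 0.23684)
n(C, H) = 9/38
U*(724 - n(-24, -18)) = √5*(724 - 1*9/38) = √5*(724 - 9/38) = √5*(27503/38) = 27503*√5/38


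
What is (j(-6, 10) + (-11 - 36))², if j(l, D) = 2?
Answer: 2025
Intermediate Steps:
(j(-6, 10) + (-11 - 36))² = (2 + (-11 - 36))² = (2 - 47)² = (-45)² = 2025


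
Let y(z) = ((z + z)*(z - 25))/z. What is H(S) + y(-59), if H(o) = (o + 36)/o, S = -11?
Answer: -1873/11 ≈ -170.27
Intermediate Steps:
H(o) = (36 + o)/o
y(z) = -50 + 2*z (y(z) = ((2*z)*(-25 + z))/z = (2*z*(-25 + z))/z = -50 + 2*z)
H(S) + y(-59) = (36 - 11)/(-11) + (-50 + 2*(-59)) = -1/11*25 + (-50 - 118) = -25/11 - 168 = -1873/11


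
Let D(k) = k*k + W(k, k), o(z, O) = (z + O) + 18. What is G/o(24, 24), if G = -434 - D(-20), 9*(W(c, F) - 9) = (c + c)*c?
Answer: -8387/594 ≈ -14.120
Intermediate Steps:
o(z, O) = 18 + O + z (o(z, O) = (O + z) + 18 = 18 + O + z)
W(c, F) = 9 + 2*c²/9 (W(c, F) = 9 + ((c + c)*c)/9 = 9 + ((2*c)*c)/9 = 9 + (2*c²)/9 = 9 + 2*c²/9)
D(k) = 9 + 11*k²/9 (D(k) = k*k + (9 + 2*k²/9) = k² + (9 + 2*k²/9) = 9 + 11*k²/9)
G = -8387/9 (G = -434 - (9 + (11/9)*(-20)²) = -434 - (9 + (11/9)*400) = -434 - (9 + 4400/9) = -434 - 1*4481/9 = -434 - 4481/9 = -8387/9 ≈ -931.89)
G/o(24, 24) = -8387/(9*(18 + 24 + 24)) = -8387/9/66 = -8387/9*1/66 = -8387/594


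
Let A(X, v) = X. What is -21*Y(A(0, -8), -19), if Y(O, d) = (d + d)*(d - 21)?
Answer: -31920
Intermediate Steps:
Y(O, d) = 2*d*(-21 + d) (Y(O, d) = (2*d)*(-21 + d) = 2*d*(-21 + d))
-21*Y(A(0, -8), -19) = -42*(-19)*(-21 - 19) = -42*(-19)*(-40) = -21*1520 = -31920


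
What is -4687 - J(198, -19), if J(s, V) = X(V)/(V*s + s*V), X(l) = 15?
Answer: -11754991/2508 ≈ -4687.0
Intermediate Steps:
J(s, V) = 15/(2*V*s) (J(s, V) = 15/(V*s + s*V) = 15/(V*s + V*s) = 15/((2*V*s)) = 15*(1/(2*V*s)) = 15/(2*V*s))
-4687 - J(198, -19) = -4687 - 15/(2*(-19)*198) = -4687 - 15*(-1)/(2*19*198) = -4687 - 1*(-5/2508) = -4687 + 5/2508 = -11754991/2508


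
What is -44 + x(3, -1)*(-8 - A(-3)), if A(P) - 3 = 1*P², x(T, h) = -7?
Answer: 96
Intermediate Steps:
A(P) = 3 + P² (A(P) = 3 + 1*P² = 3 + P²)
-44 + x(3, -1)*(-8 - A(-3)) = -44 - 7*(-8 - (3 + (-3)²)) = -44 - 7*(-8 - (3 + 9)) = -44 - 7*(-8 - 1*12) = -44 - 7*(-8 - 12) = -44 - 7*(-20) = -44 + 140 = 96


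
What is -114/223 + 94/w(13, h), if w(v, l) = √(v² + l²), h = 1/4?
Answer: -114/223 + 376*√2705/2705 ≈ 6.7182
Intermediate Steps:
h = ¼ (h = 1*(¼) = ¼ ≈ 0.25000)
w(v, l) = √(l² + v²)
-114/223 + 94/w(13, h) = -114/223 + 94/(√((¼)² + 13²)) = -114*1/223 + 94/(√(1/16 + 169)) = -114/223 + 94/(√(2705/16)) = -114/223 + 94/((√2705/4)) = -114/223 + 94*(4*√2705/2705) = -114/223 + 376*√2705/2705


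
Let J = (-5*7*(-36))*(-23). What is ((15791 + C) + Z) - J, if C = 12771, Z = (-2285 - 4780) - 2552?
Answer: 47925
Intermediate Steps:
Z = -9617 (Z = -7065 - 2552 = -9617)
J = -28980 (J = -35*(-36)*(-23) = 1260*(-23) = -28980)
((15791 + C) + Z) - J = ((15791 + 12771) - 9617) - 1*(-28980) = (28562 - 9617) + 28980 = 18945 + 28980 = 47925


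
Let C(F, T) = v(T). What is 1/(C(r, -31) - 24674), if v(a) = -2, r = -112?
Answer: -1/24676 ≈ -4.0525e-5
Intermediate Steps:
C(F, T) = -2
1/(C(r, -31) - 24674) = 1/(-2 - 24674) = 1/(-24676) = -1/24676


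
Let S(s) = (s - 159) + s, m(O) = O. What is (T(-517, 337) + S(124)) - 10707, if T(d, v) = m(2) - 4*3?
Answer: -10628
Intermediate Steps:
S(s) = -159 + 2*s (S(s) = (-159 + s) + s = -159 + 2*s)
T(d, v) = -10 (T(d, v) = 2 - 4*3 = 2 - 12 = -10)
(T(-517, 337) + S(124)) - 10707 = (-10 + (-159 + 2*124)) - 10707 = (-10 + (-159 + 248)) - 10707 = (-10 + 89) - 10707 = 79 - 10707 = -10628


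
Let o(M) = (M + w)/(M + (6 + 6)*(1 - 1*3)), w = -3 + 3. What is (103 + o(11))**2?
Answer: 1763584/169 ≈ 10435.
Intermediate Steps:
w = 0
o(M) = M/(-24 + M) (o(M) = (M + 0)/(M + (6 + 6)*(1 - 1*3)) = M/(M + 12*(1 - 3)) = M/(M + 12*(-2)) = M/(M - 24) = M/(-24 + M))
(103 + o(11))**2 = (103 + 11/(-24 + 11))**2 = (103 + 11/(-13))**2 = (103 + 11*(-1/13))**2 = (103 - 11/13)**2 = (1328/13)**2 = 1763584/169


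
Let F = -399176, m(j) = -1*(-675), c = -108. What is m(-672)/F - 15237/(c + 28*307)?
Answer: -190249191/105881434 ≈ -1.7968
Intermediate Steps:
m(j) = 675
m(-672)/F - 15237/(c + 28*307) = 675/(-399176) - 15237/(-108 + 28*307) = 675*(-1/399176) - 15237/(-108 + 8596) = -675/399176 - 15237/8488 = -190249191/105881434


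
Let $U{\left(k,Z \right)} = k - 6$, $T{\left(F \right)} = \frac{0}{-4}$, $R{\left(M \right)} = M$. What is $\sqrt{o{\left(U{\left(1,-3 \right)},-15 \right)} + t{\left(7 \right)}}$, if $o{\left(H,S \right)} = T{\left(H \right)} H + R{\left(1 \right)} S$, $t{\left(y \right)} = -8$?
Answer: $i \sqrt{23} \approx 4.7958 i$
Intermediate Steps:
$T{\left(F \right)} = 0$ ($T{\left(F \right)} = 0 \left(- \frac{1}{4}\right) = 0$)
$U{\left(k,Z \right)} = -6 + k$ ($U{\left(k,Z \right)} = k - 6 = -6 + k$)
$o{\left(H,S \right)} = S$ ($o{\left(H,S \right)} = 0 H + 1 S = 0 + S = S$)
$\sqrt{o{\left(U{\left(1,-3 \right)},-15 \right)} + t{\left(7 \right)}} = \sqrt{-15 - 8} = \sqrt{-23} = i \sqrt{23}$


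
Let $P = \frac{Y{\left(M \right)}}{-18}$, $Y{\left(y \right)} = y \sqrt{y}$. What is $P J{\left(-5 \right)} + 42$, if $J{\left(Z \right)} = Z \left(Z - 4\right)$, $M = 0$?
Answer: $42$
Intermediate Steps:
$Y{\left(y \right)} = y^{\frac{3}{2}}$
$P = 0$ ($P = \frac{0^{\frac{3}{2}}}{-18} = 0 \left(- \frac{1}{18}\right) = 0$)
$J{\left(Z \right)} = Z \left(-4 + Z\right)$
$P J{\left(-5 \right)} + 42 = 0 \left(- 5 \left(-4 - 5\right)\right) + 42 = 0 \left(\left(-5\right) \left(-9\right)\right) + 42 = 0 \cdot 45 + 42 = 0 + 42 = 42$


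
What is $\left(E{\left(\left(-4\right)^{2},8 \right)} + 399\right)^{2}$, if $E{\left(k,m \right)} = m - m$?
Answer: $159201$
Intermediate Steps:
$E{\left(k,m \right)} = 0$
$\left(E{\left(\left(-4\right)^{2},8 \right)} + 399\right)^{2} = \left(0 + 399\right)^{2} = 399^{2} = 159201$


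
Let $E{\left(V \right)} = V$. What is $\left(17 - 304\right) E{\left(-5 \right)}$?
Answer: $1435$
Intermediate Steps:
$\left(17 - 304\right) E{\left(-5 \right)} = \left(17 - 304\right) \left(-5\right) = \left(-287\right) \left(-5\right) = 1435$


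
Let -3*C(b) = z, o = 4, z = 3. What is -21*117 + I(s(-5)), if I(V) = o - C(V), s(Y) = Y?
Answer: -2452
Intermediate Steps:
C(b) = -1 (C(b) = -1/3*3 = -1)
I(V) = 5 (I(V) = 4 - 1*(-1) = 4 + 1 = 5)
-21*117 + I(s(-5)) = -21*117 + 5 = -2457 + 5 = -2452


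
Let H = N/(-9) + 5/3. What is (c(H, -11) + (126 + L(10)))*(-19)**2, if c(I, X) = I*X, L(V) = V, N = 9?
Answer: 139346/3 ≈ 46449.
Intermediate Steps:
H = 2/3 (H = 9/(-9) + 5/3 = 9*(-1/9) + 5*(1/3) = -1 + 5/3 = 2/3 ≈ 0.66667)
(c(H, -11) + (126 + L(10)))*(-19)**2 = ((2/3)*(-11) + (126 + 10))*(-19)**2 = (-22/3 + 136)*361 = (386/3)*361 = 139346/3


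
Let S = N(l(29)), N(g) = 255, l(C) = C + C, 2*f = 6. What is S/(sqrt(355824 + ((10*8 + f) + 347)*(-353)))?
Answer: 15*sqrt(706)/706 ≈ 0.56453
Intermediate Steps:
f = 3 (f = (1/2)*6 = 3)
l(C) = 2*C
S = 255
S/(sqrt(355824 + ((10*8 + f) + 347)*(-353))) = 255/(sqrt(355824 + ((10*8 + 3) + 347)*(-353))) = 255/(sqrt(355824 + ((80 + 3) + 347)*(-353))) = 255/(sqrt(355824 + (83 + 347)*(-353))) = 255/(sqrt(355824 + 430*(-353))) = 255/(sqrt(355824 - 151790)) = 255/(sqrt(204034)) = 255/((17*sqrt(706))) = 255*(sqrt(706)/12002) = 15*sqrt(706)/706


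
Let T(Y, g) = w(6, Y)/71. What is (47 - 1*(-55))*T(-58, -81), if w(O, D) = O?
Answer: 612/71 ≈ 8.6197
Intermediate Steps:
T(Y, g) = 6/71
(47 - 1*(-55))*T(-58, -81) = (47 - 1*(-55))*(6/71) = (47 + 55)*(6/71) = 102*(6/71) = 612/71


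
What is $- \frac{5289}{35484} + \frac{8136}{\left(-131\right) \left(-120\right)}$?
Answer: $\frac{2854927}{7747340} \approx 0.3685$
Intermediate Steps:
$- \frac{5289}{35484} + \frac{8136}{\left(-131\right) \left(-120\right)} = \left(-5289\right) \frac{1}{35484} + \frac{8136}{15720} = - \frac{1763}{11828} + 8136 \cdot \frac{1}{15720} = - \frac{1763}{11828} + \frac{339}{655} = \frac{2854927}{7747340}$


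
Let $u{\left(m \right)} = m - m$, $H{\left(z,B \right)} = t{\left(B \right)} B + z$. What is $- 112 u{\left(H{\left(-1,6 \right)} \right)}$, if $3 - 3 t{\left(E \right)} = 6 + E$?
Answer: $0$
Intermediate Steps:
$t{\left(E \right)} = -1 - \frac{E}{3}$ ($t{\left(E \right)} = 1 - \frac{6 + E}{3} = 1 - \left(2 + \frac{E}{3}\right) = -1 - \frac{E}{3}$)
$H{\left(z,B \right)} = z + B \left(-1 - \frac{B}{3}\right)$ ($H{\left(z,B \right)} = \left(-1 - \frac{B}{3}\right) B + z = B \left(-1 - \frac{B}{3}\right) + z = z + B \left(-1 - \frac{B}{3}\right)$)
$u{\left(m \right)} = 0$
$- 112 u{\left(H{\left(-1,6 \right)} \right)} = - 112 \cdot 0 = \left(-1\right) 0 = 0$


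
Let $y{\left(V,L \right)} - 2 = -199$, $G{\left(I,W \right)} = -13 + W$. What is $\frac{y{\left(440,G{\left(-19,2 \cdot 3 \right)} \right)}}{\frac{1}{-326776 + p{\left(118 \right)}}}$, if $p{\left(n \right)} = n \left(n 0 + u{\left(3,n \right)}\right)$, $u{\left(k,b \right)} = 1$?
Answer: $64351626$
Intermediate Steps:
$y{\left(V,L \right)} = -197$ ($y{\left(V,L \right)} = 2 - 199 = -197$)
$p{\left(n \right)} = n$ ($p{\left(n \right)} = n \left(n 0 + 1\right) = n \left(0 + 1\right) = n 1 = n$)
$\frac{y{\left(440,G{\left(-19,2 \cdot 3 \right)} \right)}}{\frac{1}{-326776 + p{\left(118 \right)}}} = - \frac{197}{\frac{1}{-326776 + 118}} = - \frac{197}{\frac{1}{-326658}} = - \frac{197}{- \frac{1}{326658}} = \left(-197\right) \left(-326658\right) = 64351626$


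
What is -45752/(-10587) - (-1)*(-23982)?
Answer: -253851682/10587 ≈ -23978.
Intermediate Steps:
-45752/(-10587) - (-1)*(-23982) = -45752*(-1/10587) - 1*23982 = 45752/10587 - 23982 = -253851682/10587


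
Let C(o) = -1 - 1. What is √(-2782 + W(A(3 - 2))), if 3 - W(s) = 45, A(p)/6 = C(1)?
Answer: 2*I*√706 ≈ 53.141*I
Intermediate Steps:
C(o) = -2
A(p) = -12 (A(p) = 6*(-2) = -12)
W(s) = -42 (W(s) = 3 - 1*45 = 3 - 45 = -42)
√(-2782 + W(A(3 - 2))) = √(-2782 - 42) = √(-2824) = 2*I*√706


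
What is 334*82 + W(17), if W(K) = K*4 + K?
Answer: 27473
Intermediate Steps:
W(K) = 5*K (W(K) = 4*K + K = 5*K)
334*82 + W(17) = 334*82 + 5*17 = 27388 + 85 = 27473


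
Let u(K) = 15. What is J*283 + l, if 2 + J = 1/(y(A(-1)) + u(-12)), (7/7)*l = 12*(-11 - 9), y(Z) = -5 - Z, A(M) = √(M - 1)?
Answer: -39691/51 + 283*I*√2/102 ≈ -778.25 + 3.9237*I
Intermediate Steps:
A(M) = √(-1 + M)
l = -240 (l = 12*(-11 - 9) = 12*(-20) = -240)
J = -2 + 1/(10 - I*√2) (J = -2 + 1/((-5 - √(-1 - 1)) + 15) = -2 + 1/((-5 - √(-2)) + 15) = -2 + 1/((-5 - I*√2) + 15) = -2 + 1/(10 - I*√2) ≈ -1.902 + 0.013865*I)
J*283 + l = (-97/51 + I*√2/102)*283 - 240 = (-27451/51 + 283*I*√2/102) - 240 = -39691/51 + 283*I*√2/102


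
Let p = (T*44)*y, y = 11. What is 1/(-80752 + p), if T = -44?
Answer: -1/102048 ≈ -9.7993e-6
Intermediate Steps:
p = -21296 (p = -44*44*11 = -1936*11 = -21296)
1/(-80752 + p) = 1/(-80752 - 21296) = 1/(-102048) = -1/102048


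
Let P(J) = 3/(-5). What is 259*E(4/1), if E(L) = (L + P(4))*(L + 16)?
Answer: 17612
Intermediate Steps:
P(J) = -3/5 (P(J) = 3*(-1/5) = -3/5)
E(L) = (16 + L)*(-3/5 + L) (E(L) = (L - 3/5)*(L + 16) = (-3/5 + L)*(16 + L) = (16 + L)*(-3/5 + L))
259*E(4/1) = 259*(-48/5 + (4/1)**2 + 77*(4/1)/5) = 259*(-48/5 + (4*1)**2 + 77*(4*1)/5) = 259*(-48/5 + 4**2 + (77/5)*4) = 259*(-48/5 + 16 + 308/5) = 259*68 = 17612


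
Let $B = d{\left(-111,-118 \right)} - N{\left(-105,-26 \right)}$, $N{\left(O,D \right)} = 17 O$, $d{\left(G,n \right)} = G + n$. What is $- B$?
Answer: $-1556$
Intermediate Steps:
$B = 1556$ ($B = \left(-111 - 118\right) - 17 \left(-105\right) = -229 - -1785 = -229 + 1785 = 1556$)
$- B = \left(-1\right) 1556 = -1556$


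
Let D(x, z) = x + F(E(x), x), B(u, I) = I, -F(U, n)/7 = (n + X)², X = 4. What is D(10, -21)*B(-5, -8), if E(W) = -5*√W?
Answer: 10896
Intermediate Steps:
F(U, n) = -7*(4 + n)² (F(U, n) = -7*(n + 4)² = -7*(4 + n)²)
D(x, z) = x - 7*(4 + x)²
D(10, -21)*B(-5, -8) = (10 - 7*(4 + 10)²)*(-8) = (10 - 7*14²)*(-8) = (10 - 7*196)*(-8) = (10 - 1372)*(-8) = -1362*(-8) = 10896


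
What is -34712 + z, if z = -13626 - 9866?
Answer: -58204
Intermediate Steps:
z = -23492
-34712 + z = -34712 - 23492 = -58204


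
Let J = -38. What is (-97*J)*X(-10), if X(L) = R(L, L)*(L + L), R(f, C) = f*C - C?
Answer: -8109200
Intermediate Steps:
R(f, C) = -C + C*f (R(f, C) = C*f - C = -C + C*f)
X(L) = 2*L²*(-1 + L) (X(L) = (L*(-1 + L))*(L + L) = (L*(-1 + L))*(2*L) = 2*L²*(-1 + L))
(-97*J)*X(-10) = (-97*(-38))*(2*(-10)²*(-1 - 10)) = 3686*(2*100*(-11)) = 3686*(-2200) = -8109200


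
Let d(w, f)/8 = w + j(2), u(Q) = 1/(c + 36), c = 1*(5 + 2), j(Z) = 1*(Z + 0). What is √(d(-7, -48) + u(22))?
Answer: 3*I*√8213/43 ≈ 6.3227*I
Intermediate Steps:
j(Z) = Z (j(Z) = 1*Z = Z)
c = 7 (c = 1*7 = 7)
u(Q) = 1/43 (u(Q) = 1/(7 + 36) = 1/43)
d(w, f) = 16 + 8*w (d(w, f) = 8*(w + 2) = 8*(2 + w) = 16 + 8*w)
√(d(-7, -48) + u(22)) = √((16 + 8*(-7)) + 1/43) = √((16 - 56) + 1/43) = √(-40 + 1/43) = √(-1719/43) = 3*I*√8213/43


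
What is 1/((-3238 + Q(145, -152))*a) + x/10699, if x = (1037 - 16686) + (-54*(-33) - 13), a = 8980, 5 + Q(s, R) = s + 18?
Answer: -383898602699/295917221600 ≈ -1.2973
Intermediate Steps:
Q(s, R) = 13 + s (Q(s, R) = -5 + (s + 18) = -5 + (18 + s) = 13 + s)
x = -13880 (x = -15649 + (1782 - 13) = -15649 + 1769 = -13880)
1/((-3238 + Q(145, -152))*a) + x/10699 = 1/((-3238 + (13 + 145))*8980) - 13880/10699 = (1/8980)/(-3238 + 158) - 13880*1/10699 = (1/8980)/(-3080) - 13880/10699 = -1/3080*1/8980 - 13880/10699 = -1/27658400 - 13880/10699 = -383898602699/295917221600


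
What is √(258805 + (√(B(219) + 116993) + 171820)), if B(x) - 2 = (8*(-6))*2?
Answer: √(430625 + 29*√139) ≈ 656.48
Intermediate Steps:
B(x) = -94 (B(x) = 2 + (8*(-6))*2 = 2 - 48*2 = 2 - 96 = -94)
√(258805 + (√(B(219) + 116993) + 171820)) = √(258805 + (√(-94 + 116993) + 171820)) = √(258805 + (√116899 + 171820)) = √(258805 + (29*√139 + 171820)) = √(258805 + (171820 + 29*√139)) = √(430625 + 29*√139)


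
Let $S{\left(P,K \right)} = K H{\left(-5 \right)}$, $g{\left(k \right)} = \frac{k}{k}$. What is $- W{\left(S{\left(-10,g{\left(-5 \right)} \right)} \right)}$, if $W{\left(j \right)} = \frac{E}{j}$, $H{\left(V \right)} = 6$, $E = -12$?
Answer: $2$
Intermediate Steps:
$g{\left(k \right)} = 1$
$S{\left(P,K \right)} = 6 K$ ($S{\left(P,K \right)} = K 6 = 6 K$)
$W{\left(j \right)} = - \frac{12}{j}$
$- W{\left(S{\left(-10,g{\left(-5 \right)} \right)} \right)} = - \frac{-12}{6 \cdot 1} = - \frac{-12}{6} = \left(-1\right) \left(-2\right) = 2$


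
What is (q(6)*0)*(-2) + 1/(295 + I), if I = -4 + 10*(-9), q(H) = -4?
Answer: 1/201 ≈ 0.0049751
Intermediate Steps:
I = -94 (I = -4 - 90 = -94)
(q(6)*0)*(-2) + 1/(295 + I) = -4*0*(-2) + 1/(295 - 94) = 0*(-2) + 1/201 = 0 + 1/201 = 1/201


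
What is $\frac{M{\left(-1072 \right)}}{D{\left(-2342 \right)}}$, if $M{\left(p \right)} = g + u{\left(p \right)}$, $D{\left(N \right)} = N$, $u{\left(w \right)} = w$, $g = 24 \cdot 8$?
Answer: $\frac{440}{1171} \approx 0.37575$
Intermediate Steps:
$g = 192$
$M{\left(p \right)} = 192 + p$
$\frac{M{\left(-1072 \right)}}{D{\left(-2342 \right)}} = \frac{192 - 1072}{-2342} = \left(-880\right) \left(- \frac{1}{2342}\right) = \frac{440}{1171}$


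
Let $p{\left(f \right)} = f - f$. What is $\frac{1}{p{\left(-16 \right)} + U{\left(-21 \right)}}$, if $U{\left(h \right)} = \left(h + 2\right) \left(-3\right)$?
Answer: $\frac{1}{57} \approx 0.017544$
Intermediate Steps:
$p{\left(f \right)} = 0$
$U{\left(h \right)} = -6 - 3 h$ ($U{\left(h \right)} = \left(2 + h\right) \left(-3\right) = -6 - 3 h$)
$\frac{1}{p{\left(-16 \right)} + U{\left(-21 \right)}} = \frac{1}{0 - -57} = \frac{1}{0 + \left(-6 + 63\right)} = \frac{1}{0 + 57} = \frac{1}{57}$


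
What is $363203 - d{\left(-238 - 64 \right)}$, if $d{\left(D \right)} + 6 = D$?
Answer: $363511$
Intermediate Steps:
$d{\left(D \right)} = -6 + D$
$363203 - d{\left(-238 - 64 \right)} = 363203 - \left(-6 - 302\right) = 363203 - -308 = 363203 + 308 = 363511$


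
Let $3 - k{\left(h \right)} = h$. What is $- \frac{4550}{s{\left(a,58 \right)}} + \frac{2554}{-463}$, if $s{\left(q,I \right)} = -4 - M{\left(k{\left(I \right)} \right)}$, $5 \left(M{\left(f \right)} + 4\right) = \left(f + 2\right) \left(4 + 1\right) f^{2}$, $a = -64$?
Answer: $- \frac{16463068}{2969219} \approx -5.5446$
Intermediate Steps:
$k{\left(h \right)} = 3 - h$
$M{\left(f \right)} = -4 + \frac{f^{2} \left(10 + 5 f\right)}{5}$ ($M{\left(f \right)} = -4 + \frac{\left(f + 2\right) \left(4 + 1\right) f^{2}}{5} = -4 + \frac{\left(2 + f\right) 5 f^{2}}{5} = -4 + \frac{\left(10 + 5 f\right) f^{2}}{5} = -4 + \frac{f^{2} \left(10 + 5 f\right)}{5}$)
$s{\left(q,I \right)} = - \left(3 - I\right)^{3} - 2 \left(3 - I\right)^{2}$ ($s{\left(q,I \right)} = -4 - \left(-4 + \left(3 - I\right)^{3} + 2 \left(3 - I\right)^{2}\right) = - \left(3 - I\right)^{3} - 2 \left(3 - I\right)^{2}$)
$- \frac{4550}{s{\left(a,58 \right)}} + \frac{2554}{-463} = - \frac{4550}{\left(-3 + 58\right)^{2} \left(-5 + 58\right)} + \frac{2554}{-463} = - \frac{4550}{55^{2} \cdot 53} + 2554 \left(- \frac{1}{463}\right) = - \frac{4550}{3025 \cdot 53} - \frac{2554}{463} = - \frac{4550}{160325} - \frac{2554}{463} = \left(-4550\right) \frac{1}{160325} - \frac{2554}{463} = - \frac{182}{6413} - \frac{2554}{463} = - \frac{16463068}{2969219}$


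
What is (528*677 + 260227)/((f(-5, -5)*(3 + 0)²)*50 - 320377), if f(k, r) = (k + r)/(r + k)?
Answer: -617683/319927 ≈ -1.9307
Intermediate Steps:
f(k, r) = 1 (f(k, r) = (k + r)/(k + r) = 1)
(528*677 + 260227)/((f(-5, -5)*(3 + 0)²)*50 - 320377) = (528*677 + 260227)/((1*(3 + 0)²)*50 - 320377) = (357456 + 260227)/((1*3²)*50 - 320377) = 617683/((1*9)*50 - 320377) = 617683/(9*50 - 320377) = 617683/(450 - 320377) = 617683/(-319927) = 617683*(-1/319927) = -617683/319927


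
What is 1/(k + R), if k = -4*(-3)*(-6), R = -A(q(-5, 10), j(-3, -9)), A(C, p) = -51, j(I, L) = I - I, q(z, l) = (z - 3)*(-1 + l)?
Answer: -1/21 ≈ -0.047619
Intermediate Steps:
q(z, l) = (-1 + l)*(-3 + z) (q(z, l) = (-3 + z)*(-1 + l) = (-1 + l)*(-3 + z))
j(I, L) = 0
R = 51 (R = -1*(-51) = 51)
k = -72 (k = 12*(-6) = -72)
1/(k + R) = 1/(-72 + 51) = 1/(-21) = -1/21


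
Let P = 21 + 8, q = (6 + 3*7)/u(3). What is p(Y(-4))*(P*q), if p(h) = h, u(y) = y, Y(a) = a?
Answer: -1044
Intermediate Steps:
q = 9 (q = (6 + 3*7)/3 = (6 + 21)*(1/3) = 27*(1/3) = 9)
P = 29
p(Y(-4))*(P*q) = -116*9 = -4*261 = -1044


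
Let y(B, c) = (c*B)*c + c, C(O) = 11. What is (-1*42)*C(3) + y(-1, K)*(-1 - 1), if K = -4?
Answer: -422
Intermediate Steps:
y(B, c) = c + B*c² (y(B, c) = (B*c)*c + c = B*c² + c = c + B*c²)
(-1*42)*C(3) + y(-1, K)*(-1 - 1) = -1*42*11 + (-4*(1 - 1*(-4)))*(-1 - 1) = -42*11 - 4*(1 + 4)*(-2) = -462 - 4*5*(-2) = -462 - 20*(-2) = -462 + 40 = -422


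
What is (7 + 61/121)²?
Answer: 824464/14641 ≈ 56.312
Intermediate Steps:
(7 + 61/121)² = (908/121)² = 824464/14641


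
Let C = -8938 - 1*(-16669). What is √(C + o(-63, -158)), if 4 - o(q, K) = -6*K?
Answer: √6787 ≈ 82.383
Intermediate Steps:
o(q, K) = 4 + 6*K (o(q, K) = 4 - (-6)*K = 4 + 6*K)
C = 7731 (C = -8938 + 16669 = 7731)
√(C + o(-63, -158)) = √(7731 + (4 + 6*(-158))) = √(7731 + (4 - 948)) = √(7731 - 944) = √6787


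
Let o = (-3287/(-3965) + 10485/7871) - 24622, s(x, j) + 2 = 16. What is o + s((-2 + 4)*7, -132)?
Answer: -767911692118/31208515 ≈ -24606.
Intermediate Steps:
s(x, j) = 14 (s(x, j) = -2 + 16 = 14)
o = -768348611328/31208515 (o = (-3287*(-1/3965) + 10485*(1/7871)) - 24622 = (3287/3965 + 10485/7871) - 24622 = 67445002/31208515 - 24622 = -768348611328/31208515 ≈ -24620.)
o + s((-2 + 4)*7, -132) = -768348611328/31208515 + 14 = -767911692118/31208515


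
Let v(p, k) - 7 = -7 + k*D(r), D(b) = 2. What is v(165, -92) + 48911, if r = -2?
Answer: 48727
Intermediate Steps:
v(p, k) = 2*k (v(p, k) = 7 + (-7 + k*2) = 7 + (-7 + 2*k) = 2*k)
v(165, -92) + 48911 = 2*(-92) + 48911 = -184 + 48911 = 48727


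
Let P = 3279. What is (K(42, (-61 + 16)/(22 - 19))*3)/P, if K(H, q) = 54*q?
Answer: -810/1093 ≈ -0.74108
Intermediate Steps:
(K(42, (-61 + 16)/(22 - 19))*3)/P = ((54*((-61 + 16)/(22 - 19)))*3)/3279 = ((54*(-45/3))*3)*(1/3279) = ((54*(-45*1/3))*3)*(1/3279) = ((54*(-15))*3)*(1/3279) = -810*3*(1/3279) = -2430*1/3279 = -810/1093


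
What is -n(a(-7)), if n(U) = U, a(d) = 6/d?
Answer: 6/7 ≈ 0.85714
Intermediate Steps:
-n(a(-7)) = -6/(-7) = -6*(-1)/7 = -1*(-6/7) = 6/7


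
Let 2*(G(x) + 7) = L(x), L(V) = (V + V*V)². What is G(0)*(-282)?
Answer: 1974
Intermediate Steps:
L(V) = (V + V²)²
G(x) = -7 + x²*(1 + x)²/2 (G(x) = -7 + (x²*(1 + x)²)/2 = -7 + x²*(1 + x)²/2)
G(0)*(-282) = (-7 + (½)*0²*(1 + 0)²)*(-282) = (-7 + (½)*0*1²)*(-282) = (-7 + (½)*0*1)*(-282) = (-7 + 0)*(-282) = -7*(-282) = 1974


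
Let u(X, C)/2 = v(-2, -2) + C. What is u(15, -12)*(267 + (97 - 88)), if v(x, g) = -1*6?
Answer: -9936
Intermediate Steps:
v(x, g) = -6
u(X, C) = -12 + 2*C (u(X, C) = 2*(-6 + C) = -12 + 2*C)
u(15, -12)*(267 + (97 - 88)) = (-12 + 2*(-12))*(267 + (97 - 88)) = (-12 - 24)*(267 + 9) = -36*276 = -9936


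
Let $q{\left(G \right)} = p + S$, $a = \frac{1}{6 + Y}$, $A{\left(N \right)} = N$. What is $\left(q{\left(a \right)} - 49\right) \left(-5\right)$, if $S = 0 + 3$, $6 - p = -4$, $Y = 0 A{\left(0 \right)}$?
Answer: $180$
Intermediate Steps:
$Y = 0$ ($Y = 0 \cdot 0 = 0$)
$p = 10$ ($p = 6 - -4 = 6 + 4 = 10$)
$S = 3$
$a = \frac{1}{6}$ ($a = \frac{1}{6 + 0} = \frac{1}{6} \approx 0.16667$)
$q{\left(G \right)} = 13$ ($q{\left(G \right)} = 10 + 3 = 13$)
$\left(q{\left(a \right)} - 49\right) \left(-5\right) = \left(13 - 49\right) \left(-5\right) = \left(-36\right) \left(-5\right) = 180$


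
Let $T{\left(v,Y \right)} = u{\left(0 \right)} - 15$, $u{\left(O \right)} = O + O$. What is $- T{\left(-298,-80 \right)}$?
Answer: $15$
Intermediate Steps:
$u{\left(O \right)} = 2 O$
$T{\left(v,Y \right)} = -15$ ($T{\left(v,Y \right)} = 2 \cdot 0 - 15 = 0 - 15 = -15$)
$- T{\left(-298,-80 \right)} = \left(-1\right) \left(-15\right) = 15$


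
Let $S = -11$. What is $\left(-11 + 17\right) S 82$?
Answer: $-5412$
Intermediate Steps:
$\left(-11 + 17\right) S 82 = \left(-11 + 17\right) \left(-11\right) 82 = 6 \left(-11\right) 82 = \left(-66\right) 82 = -5412$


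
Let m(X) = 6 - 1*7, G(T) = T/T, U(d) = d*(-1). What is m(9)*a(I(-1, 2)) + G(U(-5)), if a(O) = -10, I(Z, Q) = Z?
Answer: 11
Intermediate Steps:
U(d) = -d
G(T) = 1
m(X) = -1 (m(X) = 6 - 7 = -1)
m(9)*a(I(-1, 2)) + G(U(-5)) = -1*(-10) + 1 = 10 + 1 = 11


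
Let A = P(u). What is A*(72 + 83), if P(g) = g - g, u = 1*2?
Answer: 0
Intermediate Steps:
u = 2
P(g) = 0
A = 0
A*(72 + 83) = 0*(72 + 83) = 0*155 = 0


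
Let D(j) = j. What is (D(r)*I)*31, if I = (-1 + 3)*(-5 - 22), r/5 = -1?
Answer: 8370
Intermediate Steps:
r = -5 (r = 5*(-1) = -5)
I = -54 (I = 2*(-27) = -54)
(D(r)*I)*31 = -5*(-54)*31 = 270*31 = 8370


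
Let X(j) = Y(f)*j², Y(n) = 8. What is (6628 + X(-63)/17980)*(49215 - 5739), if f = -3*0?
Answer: 1295619493848/4495 ≈ 2.8824e+8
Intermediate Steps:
f = 0
X(j) = 8*j²
(6628 + X(-63)/17980)*(49215 - 5739) = (6628 + (8*(-63)²)/17980)*(49215 - 5739) = (6628 + (8*3969)*(1/17980))*43476 = (6628 + 31752*(1/17980))*43476 = (6628 + 7938/4495)*43476 = (29800798/4495)*43476 = 1295619493848/4495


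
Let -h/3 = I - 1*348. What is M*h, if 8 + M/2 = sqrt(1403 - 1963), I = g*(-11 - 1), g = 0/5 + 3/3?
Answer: -17280 + 8640*I*sqrt(35) ≈ -17280.0 + 51115.0*I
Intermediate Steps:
g = 1 (g = 0*(1/5) + 3*(1/3) = 0 + 1 = 1)
I = -12 (I = 1*(-11 - 1) = 1*(-12) = -12)
h = 1080 (h = -3*(-12 - 1*348) = -3*(-12 - 348) = -3*(-360) = 1080)
M = -16 + 8*I*sqrt(35) (M = -16 + 2*sqrt(1403 - 1963) = -16 + 2*sqrt(-560) = -16 + 2*(4*I*sqrt(35)) = -16 + 8*I*sqrt(35) ≈ -16.0 + 47.329*I)
M*h = (-16 + 8*I*sqrt(35))*1080 = -17280 + 8640*I*sqrt(35)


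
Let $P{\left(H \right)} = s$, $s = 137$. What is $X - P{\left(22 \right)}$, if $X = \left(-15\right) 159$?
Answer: $-2522$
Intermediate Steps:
$X = -2385$
$P{\left(H \right)} = 137$
$X - P{\left(22 \right)} = -2385 - 137 = -2522$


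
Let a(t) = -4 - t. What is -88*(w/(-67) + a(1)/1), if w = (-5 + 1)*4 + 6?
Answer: 28600/67 ≈ 426.87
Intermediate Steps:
w = -10 (w = -4*4 + 6 = -16 + 6 = -10)
-88*(w/(-67) + a(1)/1) = -88*(-10/(-67) + (-4 - 1*1)/1) = -88*(-10*(-1/67) + (-4 - 1)*1) = -88*(10/67 - 5*1) = -88*(10/67 - 5) = -88*(-325/67) = 28600/67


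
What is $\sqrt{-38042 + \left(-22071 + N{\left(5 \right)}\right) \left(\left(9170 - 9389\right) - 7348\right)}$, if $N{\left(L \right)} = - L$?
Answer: $5 \sqrt{6680442} \approx 12923.0$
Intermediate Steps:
$\sqrt{-38042 + \left(-22071 + N{\left(5 \right)}\right) \left(\left(9170 - 9389\right) - 7348\right)} = \sqrt{-38042 + \left(-22071 - 5\right) \left(\left(9170 - 9389\right) - 7348\right)} = \sqrt{-38042 - 22076 \left(-219 - 7348\right)} = \sqrt{-38042 - -167049092} = \sqrt{-38042 + 167049092} = \sqrt{167011050} = 5 \sqrt{6680442}$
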